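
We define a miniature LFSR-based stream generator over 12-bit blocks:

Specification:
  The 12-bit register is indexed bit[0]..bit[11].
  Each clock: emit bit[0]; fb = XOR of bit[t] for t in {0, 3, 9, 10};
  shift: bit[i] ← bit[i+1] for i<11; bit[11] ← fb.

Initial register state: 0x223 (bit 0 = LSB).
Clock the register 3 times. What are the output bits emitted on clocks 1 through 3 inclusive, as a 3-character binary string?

reg_0 = 0x223
clock 1: out=1, reg = 0x111
clock 2: out=1, reg = 0x888
clock 3: out=0, reg = 0xC44

110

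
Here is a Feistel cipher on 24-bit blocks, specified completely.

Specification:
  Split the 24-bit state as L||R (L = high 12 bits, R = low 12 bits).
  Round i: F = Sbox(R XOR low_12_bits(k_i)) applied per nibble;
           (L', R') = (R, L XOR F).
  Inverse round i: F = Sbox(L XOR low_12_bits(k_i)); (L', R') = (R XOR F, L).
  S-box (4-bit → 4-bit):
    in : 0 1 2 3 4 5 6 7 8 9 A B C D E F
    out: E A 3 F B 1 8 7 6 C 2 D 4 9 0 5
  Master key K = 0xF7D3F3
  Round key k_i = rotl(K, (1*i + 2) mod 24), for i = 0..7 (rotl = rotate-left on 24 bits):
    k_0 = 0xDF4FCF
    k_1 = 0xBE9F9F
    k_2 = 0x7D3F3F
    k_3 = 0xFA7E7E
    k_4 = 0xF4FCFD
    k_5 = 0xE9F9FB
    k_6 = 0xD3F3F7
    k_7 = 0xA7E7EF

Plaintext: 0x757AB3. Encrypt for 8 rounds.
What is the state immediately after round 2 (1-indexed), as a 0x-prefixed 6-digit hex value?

0x623667

s_0 = plaintext = 0x757AB3
s_1 = Round(s_0, k_0) = 0xAB3623
s_2 = Round(s_1, k_1) = 0x623667
s_3 = Round(s_2, k_2) = 0x667A35
s_4 = Round(s_3, k_3) = 0xA35DDA
s_5 = Round(s_4, k_4) = 0xDDA002
s_6 = Round(s_5, k_5) = 0x002186
s_7 = Round(s_6, k_6) = 0x186378
s_8 = Round(s_7, k_7) = 0x378A41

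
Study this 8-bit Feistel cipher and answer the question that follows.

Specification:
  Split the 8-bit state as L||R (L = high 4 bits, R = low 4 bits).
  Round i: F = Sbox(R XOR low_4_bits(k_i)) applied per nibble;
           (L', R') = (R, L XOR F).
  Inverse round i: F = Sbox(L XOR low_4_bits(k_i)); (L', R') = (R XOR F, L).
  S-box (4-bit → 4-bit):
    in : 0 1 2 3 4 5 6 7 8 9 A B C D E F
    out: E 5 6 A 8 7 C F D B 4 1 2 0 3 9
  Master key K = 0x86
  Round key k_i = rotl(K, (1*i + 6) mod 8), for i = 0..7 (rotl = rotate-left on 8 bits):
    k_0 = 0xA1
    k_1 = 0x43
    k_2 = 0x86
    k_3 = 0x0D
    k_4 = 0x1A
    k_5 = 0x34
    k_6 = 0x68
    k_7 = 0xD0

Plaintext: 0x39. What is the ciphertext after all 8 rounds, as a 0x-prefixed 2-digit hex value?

0x70

s_0 = plaintext = 0x39
s_1 = Round(s_0, k_0) = 0x9E
s_2 = Round(s_1, k_1) = 0xE9
s_3 = Round(s_2, k_2) = 0x97
s_4 = Round(s_3, k_3) = 0x7D
s_5 = Round(s_4, k_4) = 0xD8
s_6 = Round(s_5, k_5) = 0x8F
s_7 = Round(s_6, k_6) = 0xF7
s_8 = Round(s_7, k_7) = 0x70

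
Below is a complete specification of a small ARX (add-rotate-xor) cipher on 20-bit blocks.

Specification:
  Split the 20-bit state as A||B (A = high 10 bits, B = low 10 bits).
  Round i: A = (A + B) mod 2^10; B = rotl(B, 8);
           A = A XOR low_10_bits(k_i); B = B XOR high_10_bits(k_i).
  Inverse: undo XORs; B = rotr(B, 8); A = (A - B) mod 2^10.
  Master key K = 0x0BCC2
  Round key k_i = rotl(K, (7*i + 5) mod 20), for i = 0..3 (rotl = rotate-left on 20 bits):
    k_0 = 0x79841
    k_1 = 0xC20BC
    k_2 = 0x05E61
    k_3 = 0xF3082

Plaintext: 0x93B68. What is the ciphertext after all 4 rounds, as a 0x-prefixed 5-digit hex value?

0x3FD3D

s_0 = plaintext = 0x93B68
s_1 = Round(s_0, k_0) = 0x7DD3C
s_2 = Round(s_1, k_1) = 0xE3F47
s_3 = Round(s_2, k_2) = 0x2DFC6
s_4 = Round(s_3, k_3) = 0x3FD3D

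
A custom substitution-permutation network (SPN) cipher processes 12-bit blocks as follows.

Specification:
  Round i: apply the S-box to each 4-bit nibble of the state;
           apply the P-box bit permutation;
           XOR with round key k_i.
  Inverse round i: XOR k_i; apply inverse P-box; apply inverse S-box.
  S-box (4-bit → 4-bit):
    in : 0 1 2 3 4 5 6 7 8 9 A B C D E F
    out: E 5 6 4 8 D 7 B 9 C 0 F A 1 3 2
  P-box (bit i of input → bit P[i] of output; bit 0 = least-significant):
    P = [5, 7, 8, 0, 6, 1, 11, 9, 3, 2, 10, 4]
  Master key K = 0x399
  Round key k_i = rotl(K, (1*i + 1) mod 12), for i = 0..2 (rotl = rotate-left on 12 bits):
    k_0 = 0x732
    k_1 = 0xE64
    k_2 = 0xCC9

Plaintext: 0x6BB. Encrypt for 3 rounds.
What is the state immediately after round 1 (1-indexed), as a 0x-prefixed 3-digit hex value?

s_0 = plaintext = 0x6BB
s_1 = Round(s_0, k_0) = 0x8DD
s_2 = Round(s_1, k_1) = 0xE1C
s_3 = Round(s_2, k_2) = 0x404

0x8DD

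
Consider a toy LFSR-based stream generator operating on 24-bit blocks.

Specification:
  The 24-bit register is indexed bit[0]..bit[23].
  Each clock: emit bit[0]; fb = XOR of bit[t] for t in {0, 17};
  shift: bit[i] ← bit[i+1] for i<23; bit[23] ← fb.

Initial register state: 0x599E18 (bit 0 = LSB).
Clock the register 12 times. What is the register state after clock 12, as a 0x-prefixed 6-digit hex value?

0x434599

reg_0 = 0x599E18
clock 1: out=0, reg = 0x2CCF0C
clock 2: out=0, reg = 0x166786
clock 3: out=0, reg = 0x8B33C3
clock 4: out=1, reg = 0x4599E1
clock 5: out=1, reg = 0xA2CCF0
clock 6: out=0, reg = 0xD16678
clock 7: out=0, reg = 0x68B33C
clock 8: out=0, reg = 0x34599E
clock 9: out=0, reg = 0x1A2CCF
clock 10: out=1, reg = 0x0D1667
clock 11: out=1, reg = 0x868B33
clock 12: out=1, reg = 0x434599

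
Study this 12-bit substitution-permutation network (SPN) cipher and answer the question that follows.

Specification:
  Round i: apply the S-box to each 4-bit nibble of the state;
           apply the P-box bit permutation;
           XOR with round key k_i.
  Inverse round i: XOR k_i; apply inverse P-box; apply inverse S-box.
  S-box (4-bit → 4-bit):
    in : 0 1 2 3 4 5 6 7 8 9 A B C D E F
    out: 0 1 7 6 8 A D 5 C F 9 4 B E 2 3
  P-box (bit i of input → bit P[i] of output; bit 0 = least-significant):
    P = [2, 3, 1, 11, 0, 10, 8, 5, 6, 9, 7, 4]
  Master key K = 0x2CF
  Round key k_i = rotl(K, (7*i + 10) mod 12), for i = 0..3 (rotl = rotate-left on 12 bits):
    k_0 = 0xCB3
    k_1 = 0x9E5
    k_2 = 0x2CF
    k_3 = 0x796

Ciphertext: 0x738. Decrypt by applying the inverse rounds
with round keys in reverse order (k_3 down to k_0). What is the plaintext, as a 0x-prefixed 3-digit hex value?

s_0 = ciphertext = 0x738
s_1 = InvRound(s_0, k_3) = 0xB42
s_2 = InvRound(s_1, k_2) = 0xB7C
s_3 = InvRound(s_2, k_1) = 0xD1E
s_4 = InvRound(s_3, k_0) = 0xB6F

0xB6F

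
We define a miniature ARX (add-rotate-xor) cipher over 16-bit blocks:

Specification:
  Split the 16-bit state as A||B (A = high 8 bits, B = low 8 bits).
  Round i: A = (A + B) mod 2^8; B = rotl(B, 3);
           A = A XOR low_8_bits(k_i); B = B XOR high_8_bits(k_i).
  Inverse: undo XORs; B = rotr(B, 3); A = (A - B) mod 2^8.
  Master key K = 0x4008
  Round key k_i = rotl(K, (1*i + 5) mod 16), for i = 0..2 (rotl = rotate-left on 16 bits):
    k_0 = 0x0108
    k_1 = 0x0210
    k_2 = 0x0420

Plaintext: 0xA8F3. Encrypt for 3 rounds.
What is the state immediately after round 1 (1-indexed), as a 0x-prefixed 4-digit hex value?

0x939E

s_0 = plaintext = 0xA8F3
s_1 = Round(s_0, k_0) = 0x939E
s_2 = Round(s_1, k_1) = 0x21F6
s_3 = Round(s_2, k_2) = 0x37B3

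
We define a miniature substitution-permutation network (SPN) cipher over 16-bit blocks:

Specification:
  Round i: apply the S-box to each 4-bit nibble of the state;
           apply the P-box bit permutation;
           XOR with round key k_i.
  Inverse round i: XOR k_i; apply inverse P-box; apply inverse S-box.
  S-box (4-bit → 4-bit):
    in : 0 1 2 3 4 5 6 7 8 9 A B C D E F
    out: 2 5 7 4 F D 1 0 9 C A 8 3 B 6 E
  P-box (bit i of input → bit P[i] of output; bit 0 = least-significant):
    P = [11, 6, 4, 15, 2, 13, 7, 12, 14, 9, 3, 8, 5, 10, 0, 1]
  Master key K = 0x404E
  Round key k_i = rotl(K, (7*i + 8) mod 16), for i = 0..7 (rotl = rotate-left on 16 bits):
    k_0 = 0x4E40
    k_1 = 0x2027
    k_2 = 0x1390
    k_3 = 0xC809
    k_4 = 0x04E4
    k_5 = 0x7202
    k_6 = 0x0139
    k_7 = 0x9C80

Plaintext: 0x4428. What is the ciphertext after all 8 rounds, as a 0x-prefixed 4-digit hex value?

s_0 = plaintext = 0x4428
s_1 = Round(s_0, k_0) = 0xA1EF
s_2 = Round(s_1, k_1) = 0xC4FD
s_3 = Round(s_2, k_2) = 0xEC78
s_4 = Round(s_3, k_3) = 0x0608
s_5 = Round(s_4, k_4) = 0xE8E4
s_6 = Round(s_5, k_5) = 0x9FD3
s_7 = Round(s_6, k_6) = 0x3226
s_8 = Round(s_7, k_7) = 0xF60D

0xF60D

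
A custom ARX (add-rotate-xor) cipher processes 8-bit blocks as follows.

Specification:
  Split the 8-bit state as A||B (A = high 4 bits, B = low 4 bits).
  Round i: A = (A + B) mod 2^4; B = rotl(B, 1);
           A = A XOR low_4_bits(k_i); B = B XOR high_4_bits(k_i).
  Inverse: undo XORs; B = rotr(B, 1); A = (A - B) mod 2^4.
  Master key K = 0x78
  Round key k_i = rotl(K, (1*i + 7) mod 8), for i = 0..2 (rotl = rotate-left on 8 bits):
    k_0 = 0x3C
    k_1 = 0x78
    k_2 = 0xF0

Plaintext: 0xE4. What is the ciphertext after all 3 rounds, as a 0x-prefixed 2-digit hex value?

s_0 = plaintext = 0xE4
s_1 = Round(s_0, k_0) = 0xEB
s_2 = Round(s_1, k_1) = 0x10
s_3 = Round(s_2, k_2) = 0x1F

0x1F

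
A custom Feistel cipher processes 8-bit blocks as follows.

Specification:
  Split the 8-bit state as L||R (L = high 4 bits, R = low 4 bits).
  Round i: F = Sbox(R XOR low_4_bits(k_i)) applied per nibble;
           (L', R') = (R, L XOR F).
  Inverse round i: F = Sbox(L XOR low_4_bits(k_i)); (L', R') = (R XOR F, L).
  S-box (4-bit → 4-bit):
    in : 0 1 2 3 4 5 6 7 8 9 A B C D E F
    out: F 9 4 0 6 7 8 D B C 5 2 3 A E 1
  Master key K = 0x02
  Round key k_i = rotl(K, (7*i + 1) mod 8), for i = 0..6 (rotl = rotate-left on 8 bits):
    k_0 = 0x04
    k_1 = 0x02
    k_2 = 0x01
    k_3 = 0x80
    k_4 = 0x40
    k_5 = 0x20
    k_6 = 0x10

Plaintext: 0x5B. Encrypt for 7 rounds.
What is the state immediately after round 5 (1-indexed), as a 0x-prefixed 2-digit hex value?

s_0 = plaintext = 0x5B
s_1 = Round(s_0, k_0) = 0xB4
s_2 = Round(s_1, k_1) = 0x43
s_3 = Round(s_2, k_2) = 0x30
s_4 = Round(s_3, k_3) = 0x0C
s_5 = Round(s_4, k_4) = 0xC3
s_6 = Round(s_5, k_5) = 0x3C
s_7 = Round(s_6, k_6) = 0xC0

0xC3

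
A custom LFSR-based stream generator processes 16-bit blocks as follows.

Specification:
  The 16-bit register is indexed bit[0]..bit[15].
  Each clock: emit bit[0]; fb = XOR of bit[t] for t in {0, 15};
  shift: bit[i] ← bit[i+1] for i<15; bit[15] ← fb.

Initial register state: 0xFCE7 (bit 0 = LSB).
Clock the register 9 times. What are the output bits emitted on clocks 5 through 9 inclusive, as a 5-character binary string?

reg_0 = 0xFCE7
clock 1: out=1, reg = 0x7E73
clock 2: out=1, reg = 0xBF39
clock 3: out=1, reg = 0x5F9C
clock 4: out=0, reg = 0x2FCE
clock 5: out=0, reg = 0x17E7
clock 6: out=1, reg = 0x8BF3
clock 7: out=1, reg = 0x45F9
clock 8: out=1, reg = 0xA2FC
clock 9: out=0, reg = 0xD17E

01110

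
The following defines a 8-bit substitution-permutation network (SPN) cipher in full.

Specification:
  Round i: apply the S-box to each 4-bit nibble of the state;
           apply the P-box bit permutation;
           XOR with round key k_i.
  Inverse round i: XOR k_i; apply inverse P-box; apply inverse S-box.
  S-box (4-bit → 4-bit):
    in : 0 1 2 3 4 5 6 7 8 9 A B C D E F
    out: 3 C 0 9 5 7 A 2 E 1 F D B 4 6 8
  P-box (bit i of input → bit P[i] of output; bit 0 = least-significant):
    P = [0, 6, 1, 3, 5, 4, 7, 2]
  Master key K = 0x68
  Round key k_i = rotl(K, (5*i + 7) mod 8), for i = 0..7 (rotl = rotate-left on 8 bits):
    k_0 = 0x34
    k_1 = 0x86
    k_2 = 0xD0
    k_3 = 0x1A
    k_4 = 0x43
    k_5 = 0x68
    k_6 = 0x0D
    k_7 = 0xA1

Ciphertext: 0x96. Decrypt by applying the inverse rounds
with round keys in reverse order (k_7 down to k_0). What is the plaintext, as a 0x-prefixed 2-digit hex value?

0x46

s_0 = ciphertext = 0x96
s_1 = InvRound(s_0, k_7) = 0xC4
s_2 = InvRound(s_1, k_6) = 0xDC
s_3 = InvRound(s_2, k_5) = 0xA2
s_4 = InvRound(s_3, k_4) = 0x40
s_5 = InvRound(s_4, k_3) = 0x78
s_6 = InvRound(s_5, k_2) = 0x4F
s_7 = InvRound(s_6, k_1) = 0xDC
s_8 = InvRound(s_7, k_0) = 0x46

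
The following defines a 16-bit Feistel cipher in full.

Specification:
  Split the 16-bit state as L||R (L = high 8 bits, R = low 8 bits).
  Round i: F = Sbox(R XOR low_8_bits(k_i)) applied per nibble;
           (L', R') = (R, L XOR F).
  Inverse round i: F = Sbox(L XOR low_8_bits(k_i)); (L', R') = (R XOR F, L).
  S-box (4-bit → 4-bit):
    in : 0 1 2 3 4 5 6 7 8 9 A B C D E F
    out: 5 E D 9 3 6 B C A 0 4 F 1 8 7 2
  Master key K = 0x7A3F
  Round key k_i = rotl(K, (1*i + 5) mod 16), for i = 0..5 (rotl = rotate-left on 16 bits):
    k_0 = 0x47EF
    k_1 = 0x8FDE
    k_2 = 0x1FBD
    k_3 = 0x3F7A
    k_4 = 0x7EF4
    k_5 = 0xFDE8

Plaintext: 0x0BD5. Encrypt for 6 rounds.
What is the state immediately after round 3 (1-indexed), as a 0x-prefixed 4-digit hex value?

s_0 = plaintext = 0x0BD5
s_1 = Round(s_0, k_0) = 0xD59F
s_2 = Round(s_1, k_1) = 0x9FEB
s_3 = Round(s_2, k_2) = 0xEBF4
s_4 = Round(s_3, k_3) = 0xF44C
s_5 = Round(s_4, k_4) = 0x4C0E
s_6 = Round(s_5, k_5) = 0x0E37

0xEBF4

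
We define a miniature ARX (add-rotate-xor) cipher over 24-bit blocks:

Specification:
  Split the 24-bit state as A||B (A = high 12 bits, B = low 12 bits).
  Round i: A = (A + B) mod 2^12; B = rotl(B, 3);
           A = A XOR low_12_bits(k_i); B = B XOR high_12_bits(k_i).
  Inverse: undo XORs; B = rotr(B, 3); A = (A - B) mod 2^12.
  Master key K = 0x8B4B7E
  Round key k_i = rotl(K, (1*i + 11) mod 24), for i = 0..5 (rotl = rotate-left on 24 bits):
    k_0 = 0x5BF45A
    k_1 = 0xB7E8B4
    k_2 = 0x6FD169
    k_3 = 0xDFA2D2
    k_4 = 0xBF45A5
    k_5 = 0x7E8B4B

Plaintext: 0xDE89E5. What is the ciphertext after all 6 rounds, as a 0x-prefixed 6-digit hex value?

0xB633C6

s_0 = plaintext = 0xDE89E5
s_1 = Round(s_0, k_0) = 0x397A93
s_2 = Round(s_1, k_1) = 0x69EFE3
s_3 = Round(s_2, k_2) = 0x7E89E2
s_4 = Round(s_3, k_3) = 0x3182EE
s_5 = Round(s_4, k_4) = 0x3A3C85
s_6 = Round(s_5, k_5) = 0xB633C6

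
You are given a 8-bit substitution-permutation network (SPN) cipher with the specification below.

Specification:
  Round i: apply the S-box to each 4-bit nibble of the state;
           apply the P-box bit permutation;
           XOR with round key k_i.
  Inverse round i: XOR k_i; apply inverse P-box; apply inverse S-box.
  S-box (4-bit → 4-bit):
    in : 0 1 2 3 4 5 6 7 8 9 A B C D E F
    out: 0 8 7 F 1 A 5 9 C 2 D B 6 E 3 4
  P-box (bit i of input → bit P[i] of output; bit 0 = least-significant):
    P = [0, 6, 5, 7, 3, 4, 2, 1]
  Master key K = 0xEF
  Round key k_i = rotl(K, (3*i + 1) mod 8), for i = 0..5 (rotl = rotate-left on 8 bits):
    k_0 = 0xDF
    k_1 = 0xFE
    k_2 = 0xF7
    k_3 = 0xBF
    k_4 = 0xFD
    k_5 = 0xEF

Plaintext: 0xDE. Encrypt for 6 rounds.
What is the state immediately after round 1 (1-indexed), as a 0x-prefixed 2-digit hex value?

0x88

s_0 = plaintext = 0xDE
s_1 = Round(s_0, k_0) = 0x88
s_2 = Round(s_1, k_1) = 0x58
s_3 = Round(s_2, k_2) = 0x45
s_4 = Round(s_3, k_3) = 0x77
s_5 = Round(s_4, k_4) = 0x76
s_6 = Round(s_5, k_5) = 0xC4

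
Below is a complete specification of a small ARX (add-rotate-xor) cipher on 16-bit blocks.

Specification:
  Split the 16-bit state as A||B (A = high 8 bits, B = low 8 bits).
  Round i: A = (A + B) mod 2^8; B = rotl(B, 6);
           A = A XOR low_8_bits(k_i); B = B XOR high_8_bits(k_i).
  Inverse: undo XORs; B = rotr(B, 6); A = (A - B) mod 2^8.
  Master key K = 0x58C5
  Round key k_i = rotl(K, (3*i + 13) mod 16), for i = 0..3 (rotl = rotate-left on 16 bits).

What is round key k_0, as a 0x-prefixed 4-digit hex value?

K = 0x58C5
k_0 = rotl(K, (3*0+13) mod 16) = rotl(K, 13) = 0xAB18

0xAB18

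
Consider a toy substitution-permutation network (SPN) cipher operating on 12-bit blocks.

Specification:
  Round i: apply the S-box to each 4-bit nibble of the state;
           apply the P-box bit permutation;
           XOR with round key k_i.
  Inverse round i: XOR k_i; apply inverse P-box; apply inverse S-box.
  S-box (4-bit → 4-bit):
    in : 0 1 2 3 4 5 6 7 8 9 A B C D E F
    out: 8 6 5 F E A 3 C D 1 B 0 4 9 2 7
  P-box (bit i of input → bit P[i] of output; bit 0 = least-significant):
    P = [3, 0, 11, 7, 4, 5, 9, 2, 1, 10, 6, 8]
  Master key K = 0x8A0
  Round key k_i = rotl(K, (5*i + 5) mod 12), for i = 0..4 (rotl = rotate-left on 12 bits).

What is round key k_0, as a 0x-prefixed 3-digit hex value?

K = 0x8A0
k_0 = rotl(K, (5*0+5) mod 12) = rotl(K, 5) = 0x411

0x411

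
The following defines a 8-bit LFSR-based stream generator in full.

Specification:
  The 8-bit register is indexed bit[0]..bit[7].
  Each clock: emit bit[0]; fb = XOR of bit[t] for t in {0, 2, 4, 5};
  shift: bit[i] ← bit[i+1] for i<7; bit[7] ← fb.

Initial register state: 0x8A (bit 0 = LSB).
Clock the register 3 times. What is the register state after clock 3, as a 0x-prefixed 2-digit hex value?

reg_0 = 0x8A
clock 1: out=0, reg = 0x45
clock 2: out=1, reg = 0x22
clock 3: out=0, reg = 0x91

0x91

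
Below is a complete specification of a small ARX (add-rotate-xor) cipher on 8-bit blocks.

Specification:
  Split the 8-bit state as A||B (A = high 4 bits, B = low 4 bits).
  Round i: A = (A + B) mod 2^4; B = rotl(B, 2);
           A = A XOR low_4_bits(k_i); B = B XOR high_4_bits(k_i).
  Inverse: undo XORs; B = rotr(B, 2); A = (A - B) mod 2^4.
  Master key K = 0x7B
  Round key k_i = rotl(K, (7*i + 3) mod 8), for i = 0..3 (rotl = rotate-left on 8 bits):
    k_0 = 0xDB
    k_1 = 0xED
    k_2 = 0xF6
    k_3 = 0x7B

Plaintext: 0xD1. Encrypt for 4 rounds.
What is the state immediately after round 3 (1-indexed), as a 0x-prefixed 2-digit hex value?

0xDD

s_0 = plaintext = 0xD1
s_1 = Round(s_0, k_0) = 0x59
s_2 = Round(s_1, k_1) = 0x38
s_3 = Round(s_2, k_2) = 0xDD
s_4 = Round(s_3, k_3) = 0x10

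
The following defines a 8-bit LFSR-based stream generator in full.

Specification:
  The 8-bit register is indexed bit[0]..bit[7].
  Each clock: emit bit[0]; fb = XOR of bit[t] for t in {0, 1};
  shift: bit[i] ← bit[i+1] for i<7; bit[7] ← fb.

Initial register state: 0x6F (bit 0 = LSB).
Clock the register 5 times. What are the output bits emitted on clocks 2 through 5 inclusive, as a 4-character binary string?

1110

reg_0 = 0x6F
clock 1: out=1, reg = 0x37
clock 2: out=1, reg = 0x1B
clock 3: out=1, reg = 0x0D
clock 4: out=1, reg = 0x86
clock 5: out=0, reg = 0xC3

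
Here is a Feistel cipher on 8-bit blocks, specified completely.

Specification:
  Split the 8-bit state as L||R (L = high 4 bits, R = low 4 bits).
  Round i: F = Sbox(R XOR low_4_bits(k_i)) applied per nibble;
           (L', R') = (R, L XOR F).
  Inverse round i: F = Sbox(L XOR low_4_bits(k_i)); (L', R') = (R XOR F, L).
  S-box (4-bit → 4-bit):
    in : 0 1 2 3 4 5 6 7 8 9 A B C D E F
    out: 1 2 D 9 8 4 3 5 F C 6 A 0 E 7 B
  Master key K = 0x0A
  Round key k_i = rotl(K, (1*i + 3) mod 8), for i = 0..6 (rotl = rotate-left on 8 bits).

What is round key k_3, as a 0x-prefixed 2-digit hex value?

0x82

K = 0x0A
k_0 = rotl(K, (1*0+3) mod 8) = rotl(K, 3) = 0x50
k_1 = rotl(K, (1*1+3) mod 8) = rotl(K, 4) = 0xA0
k_2 = rotl(K, (1*2+3) mod 8) = rotl(K, 5) = 0x41
k_3 = rotl(K, (1*3+3) mod 8) = rotl(K, 6) = 0x82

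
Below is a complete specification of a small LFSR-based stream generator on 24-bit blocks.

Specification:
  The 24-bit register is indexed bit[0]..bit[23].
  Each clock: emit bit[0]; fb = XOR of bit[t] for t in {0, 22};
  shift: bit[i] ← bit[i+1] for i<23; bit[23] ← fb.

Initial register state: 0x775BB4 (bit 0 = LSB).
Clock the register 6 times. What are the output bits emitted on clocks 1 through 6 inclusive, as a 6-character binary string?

001011

reg_0 = 0x775BB4
clock 1: out=0, reg = 0xBBADDA
clock 2: out=0, reg = 0x5DD6ED
clock 3: out=1, reg = 0x2EEB76
clock 4: out=0, reg = 0x1775BB
clock 5: out=1, reg = 0x8BBADD
clock 6: out=1, reg = 0xC5DD6E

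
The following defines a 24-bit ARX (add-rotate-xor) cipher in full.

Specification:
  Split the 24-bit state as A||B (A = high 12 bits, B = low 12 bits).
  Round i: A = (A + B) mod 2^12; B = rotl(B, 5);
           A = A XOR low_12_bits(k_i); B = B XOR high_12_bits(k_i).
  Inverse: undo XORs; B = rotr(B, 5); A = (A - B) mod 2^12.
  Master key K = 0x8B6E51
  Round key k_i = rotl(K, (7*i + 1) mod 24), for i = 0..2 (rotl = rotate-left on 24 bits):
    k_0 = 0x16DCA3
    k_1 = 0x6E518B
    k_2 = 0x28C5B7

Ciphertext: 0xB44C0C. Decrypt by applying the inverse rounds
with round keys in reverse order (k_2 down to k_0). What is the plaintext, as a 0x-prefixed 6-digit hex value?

s_0 = ciphertext = 0xB44C0C
s_1 = InvRound(s_0, k_2) = 0xE7F074
s_2 = InvRound(s_1, k_1) = 0x7408B4
s_3 = InvRound(s_2, k_0) = 0xF15CCE

0xF15CCE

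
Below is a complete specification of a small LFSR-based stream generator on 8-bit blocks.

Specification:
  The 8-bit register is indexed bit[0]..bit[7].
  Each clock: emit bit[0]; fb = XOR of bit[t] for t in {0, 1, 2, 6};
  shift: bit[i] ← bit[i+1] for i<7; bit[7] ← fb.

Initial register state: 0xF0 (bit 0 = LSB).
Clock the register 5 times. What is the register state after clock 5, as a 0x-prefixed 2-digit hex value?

reg_0 = 0xF0
clock 1: out=0, reg = 0xF8
clock 2: out=0, reg = 0xFC
clock 3: out=0, reg = 0x7E
clock 4: out=0, reg = 0xBF
clock 5: out=1, reg = 0xDF

0xDF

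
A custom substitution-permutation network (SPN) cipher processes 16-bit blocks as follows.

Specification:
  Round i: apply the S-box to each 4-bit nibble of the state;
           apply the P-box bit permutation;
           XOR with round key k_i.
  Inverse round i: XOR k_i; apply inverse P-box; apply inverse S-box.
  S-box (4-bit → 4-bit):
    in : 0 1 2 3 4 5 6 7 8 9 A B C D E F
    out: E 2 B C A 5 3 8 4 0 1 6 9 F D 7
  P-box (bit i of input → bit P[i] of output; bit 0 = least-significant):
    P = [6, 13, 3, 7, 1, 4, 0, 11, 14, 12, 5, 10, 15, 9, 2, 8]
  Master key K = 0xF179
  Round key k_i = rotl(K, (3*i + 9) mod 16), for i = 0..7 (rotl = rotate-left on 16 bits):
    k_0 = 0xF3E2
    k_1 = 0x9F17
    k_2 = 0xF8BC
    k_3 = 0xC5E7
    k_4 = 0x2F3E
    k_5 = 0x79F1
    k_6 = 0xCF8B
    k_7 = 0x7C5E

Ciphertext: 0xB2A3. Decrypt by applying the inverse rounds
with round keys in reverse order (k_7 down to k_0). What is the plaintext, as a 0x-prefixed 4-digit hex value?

s_0 = ciphertext = 0xB2A3
s_1 = InvRound(s_0, k_7) = 0xFE0E
s_2 = InvRound(s_1, k_6) = 0x3184
s_3 = InvRound(s_2, k_5) = 0x850A
s_4 = InvRound(s_3, k_4) = 0xF841
s_5 = InvRound(s_4, k_3) = 0x30C4
s_6 = InvRound(s_5, k_2) = 0xA545
s_7 = InvRound(s_6, k_1) = 0x1126
s_8 = InvRound(s_7, k_0) = 0xFA92

0xFA92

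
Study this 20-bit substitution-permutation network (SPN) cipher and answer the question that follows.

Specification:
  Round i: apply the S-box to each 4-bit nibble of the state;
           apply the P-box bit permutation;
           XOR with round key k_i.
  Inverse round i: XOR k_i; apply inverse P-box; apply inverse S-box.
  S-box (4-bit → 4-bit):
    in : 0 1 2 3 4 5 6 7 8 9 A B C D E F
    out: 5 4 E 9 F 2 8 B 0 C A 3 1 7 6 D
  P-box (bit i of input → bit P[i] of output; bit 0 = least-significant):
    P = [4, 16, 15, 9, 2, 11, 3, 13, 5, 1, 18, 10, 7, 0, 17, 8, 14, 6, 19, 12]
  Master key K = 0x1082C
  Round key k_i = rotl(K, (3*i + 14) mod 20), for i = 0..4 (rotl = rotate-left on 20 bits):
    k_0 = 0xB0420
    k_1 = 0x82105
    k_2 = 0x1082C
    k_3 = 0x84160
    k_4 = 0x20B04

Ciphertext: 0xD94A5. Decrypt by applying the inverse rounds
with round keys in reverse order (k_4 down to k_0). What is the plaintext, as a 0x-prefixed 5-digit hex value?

0xF40E9

s_0 = ciphertext = 0xD94A5
s_1 = InvRound(s_0, k_4) = 0x94F52
s_2 = InvRound(s_1, k_3) = 0x88757
s_3 = InvRound(s_2, k_2) = 0xEA7E4
s_4 = InvRound(s_3, k_1) = 0x5DF89
s_5 = InvRound(s_4, k_0) = 0xF40E9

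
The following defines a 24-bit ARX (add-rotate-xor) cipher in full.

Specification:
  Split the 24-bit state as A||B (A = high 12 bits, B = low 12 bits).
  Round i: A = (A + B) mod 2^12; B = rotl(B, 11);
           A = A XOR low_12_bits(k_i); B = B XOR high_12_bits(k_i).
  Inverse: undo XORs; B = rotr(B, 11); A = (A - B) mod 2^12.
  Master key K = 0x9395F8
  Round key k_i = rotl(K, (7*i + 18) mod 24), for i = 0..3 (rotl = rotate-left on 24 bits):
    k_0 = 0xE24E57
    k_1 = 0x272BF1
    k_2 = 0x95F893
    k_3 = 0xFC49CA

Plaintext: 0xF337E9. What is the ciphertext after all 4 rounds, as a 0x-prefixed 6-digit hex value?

0xFE3B4D

s_0 = plaintext = 0xF337E9
s_1 = Round(s_0, k_0) = 0x94B5D0
s_2 = Round(s_1, k_1) = 0x4EA09A
s_3 = Round(s_2, k_2) = 0xD17912
s_4 = Round(s_3, k_3) = 0xFE3B4D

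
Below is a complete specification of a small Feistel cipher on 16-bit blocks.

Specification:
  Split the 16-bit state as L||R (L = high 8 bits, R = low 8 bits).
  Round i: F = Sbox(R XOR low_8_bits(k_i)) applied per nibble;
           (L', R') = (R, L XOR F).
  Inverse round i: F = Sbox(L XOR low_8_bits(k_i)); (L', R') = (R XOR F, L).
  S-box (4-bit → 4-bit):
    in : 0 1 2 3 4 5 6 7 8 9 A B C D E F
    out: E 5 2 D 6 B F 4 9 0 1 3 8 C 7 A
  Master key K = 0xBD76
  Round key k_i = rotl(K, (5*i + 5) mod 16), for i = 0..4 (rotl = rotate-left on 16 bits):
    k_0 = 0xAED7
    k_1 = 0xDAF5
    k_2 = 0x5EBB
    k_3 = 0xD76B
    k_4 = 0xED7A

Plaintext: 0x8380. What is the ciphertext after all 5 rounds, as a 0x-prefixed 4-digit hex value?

0xFA99

s_0 = plaintext = 0x8380
s_1 = Round(s_0, k_0) = 0x8037
s_2 = Round(s_1, k_1) = 0x3702
s_3 = Round(s_2, k_2) = 0x0207
s_4 = Round(s_3, k_3) = 0x07FA
s_5 = Round(s_4, k_4) = 0xFA99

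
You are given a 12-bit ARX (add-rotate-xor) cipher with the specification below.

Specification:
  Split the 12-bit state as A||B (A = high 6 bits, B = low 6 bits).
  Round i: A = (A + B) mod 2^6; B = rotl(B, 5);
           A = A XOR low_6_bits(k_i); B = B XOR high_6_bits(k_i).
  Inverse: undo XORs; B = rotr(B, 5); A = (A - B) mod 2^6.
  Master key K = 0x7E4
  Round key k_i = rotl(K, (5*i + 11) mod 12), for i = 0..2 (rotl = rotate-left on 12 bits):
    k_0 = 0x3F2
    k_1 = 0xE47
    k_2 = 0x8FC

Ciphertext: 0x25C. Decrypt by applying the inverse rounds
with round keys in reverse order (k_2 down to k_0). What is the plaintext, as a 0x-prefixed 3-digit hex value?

0x446

s_0 = ciphertext = 0x25C
s_1 = InvRound(s_0, k_2) = 0xDBF
s_2 = InvRound(s_1, k_1) = 0x94C
s_3 = InvRound(s_2, k_0) = 0x446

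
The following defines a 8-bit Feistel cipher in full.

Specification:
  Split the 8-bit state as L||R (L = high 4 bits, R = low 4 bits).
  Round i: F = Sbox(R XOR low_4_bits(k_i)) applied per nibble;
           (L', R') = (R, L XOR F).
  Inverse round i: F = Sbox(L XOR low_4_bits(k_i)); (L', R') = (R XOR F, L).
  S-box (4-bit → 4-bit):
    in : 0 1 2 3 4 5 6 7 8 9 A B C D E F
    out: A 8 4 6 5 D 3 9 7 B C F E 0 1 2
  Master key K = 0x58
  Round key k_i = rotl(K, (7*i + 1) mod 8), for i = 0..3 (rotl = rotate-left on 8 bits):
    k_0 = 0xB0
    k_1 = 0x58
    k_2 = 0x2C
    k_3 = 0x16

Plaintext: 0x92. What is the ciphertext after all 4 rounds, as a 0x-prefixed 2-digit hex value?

s_0 = plaintext = 0x92
s_1 = Round(s_0, k_0) = 0x2D
s_2 = Round(s_1, k_1) = 0xDF
s_3 = Round(s_2, k_2) = 0xFB
s_4 = Round(s_3, k_3) = 0xBF

0xBF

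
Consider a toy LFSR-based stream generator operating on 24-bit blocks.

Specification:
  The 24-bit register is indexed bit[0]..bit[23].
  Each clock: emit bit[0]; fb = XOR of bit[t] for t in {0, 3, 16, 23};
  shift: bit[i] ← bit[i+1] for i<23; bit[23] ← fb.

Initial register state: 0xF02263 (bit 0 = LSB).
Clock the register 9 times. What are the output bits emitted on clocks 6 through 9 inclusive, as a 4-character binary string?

1100

reg_0 = 0xF02263
clock 1: out=1, reg = 0x781131
clock 2: out=1, reg = 0xBC0898
clock 3: out=0, reg = 0x5E044C
clock 4: out=0, reg = 0xAF0226
clock 5: out=0, reg = 0x578113
clock 6: out=1, reg = 0x2BC089
clock 7: out=1, reg = 0x95E044
clock 8: out=0, reg = 0x4AF022
clock 9: out=0, reg = 0x257811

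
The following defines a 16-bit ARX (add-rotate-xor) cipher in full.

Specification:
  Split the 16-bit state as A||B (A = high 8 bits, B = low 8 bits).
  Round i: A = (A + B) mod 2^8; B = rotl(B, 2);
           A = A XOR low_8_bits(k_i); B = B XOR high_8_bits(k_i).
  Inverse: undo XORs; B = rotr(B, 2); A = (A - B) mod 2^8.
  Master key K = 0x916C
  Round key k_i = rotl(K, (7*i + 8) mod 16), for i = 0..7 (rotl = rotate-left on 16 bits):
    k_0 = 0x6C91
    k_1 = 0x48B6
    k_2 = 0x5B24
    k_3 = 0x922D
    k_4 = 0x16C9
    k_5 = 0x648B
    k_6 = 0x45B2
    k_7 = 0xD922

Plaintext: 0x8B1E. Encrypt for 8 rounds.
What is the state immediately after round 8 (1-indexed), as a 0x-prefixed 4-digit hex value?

s_0 = plaintext = 0x8B1E
s_1 = Round(s_0, k_0) = 0x3814
s_2 = Round(s_1, k_1) = 0xFA18
s_3 = Round(s_2, k_2) = 0x363B
s_4 = Round(s_3, k_3) = 0x5C7E
s_5 = Round(s_4, k_4) = 0x13EF
s_6 = Round(s_5, k_5) = 0x89DB
s_7 = Round(s_6, k_6) = 0xD62A
s_8 = Round(s_7, k_7) = 0x2271

0x2271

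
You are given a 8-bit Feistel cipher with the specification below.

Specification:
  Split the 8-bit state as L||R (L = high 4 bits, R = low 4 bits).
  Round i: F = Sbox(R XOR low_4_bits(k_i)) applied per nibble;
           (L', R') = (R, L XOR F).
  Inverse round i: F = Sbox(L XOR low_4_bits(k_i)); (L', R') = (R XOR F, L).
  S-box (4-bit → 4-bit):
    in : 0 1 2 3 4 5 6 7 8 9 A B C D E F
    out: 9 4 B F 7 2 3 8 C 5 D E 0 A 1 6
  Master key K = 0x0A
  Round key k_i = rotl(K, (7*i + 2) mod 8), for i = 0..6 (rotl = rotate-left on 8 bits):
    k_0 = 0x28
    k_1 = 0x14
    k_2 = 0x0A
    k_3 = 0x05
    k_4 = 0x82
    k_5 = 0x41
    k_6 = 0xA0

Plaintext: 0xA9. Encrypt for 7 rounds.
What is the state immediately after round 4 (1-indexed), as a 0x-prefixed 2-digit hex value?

0xF9

s_0 = plaintext = 0xA9
s_1 = Round(s_0, k_0) = 0x9E
s_2 = Round(s_1, k_1) = 0xE4
s_3 = Round(s_2, k_2) = 0x4F
s_4 = Round(s_3, k_3) = 0xF9
s_5 = Round(s_4, k_4) = 0x91
s_6 = Round(s_5, k_5) = 0x10
s_7 = Round(s_6, k_6) = 0x08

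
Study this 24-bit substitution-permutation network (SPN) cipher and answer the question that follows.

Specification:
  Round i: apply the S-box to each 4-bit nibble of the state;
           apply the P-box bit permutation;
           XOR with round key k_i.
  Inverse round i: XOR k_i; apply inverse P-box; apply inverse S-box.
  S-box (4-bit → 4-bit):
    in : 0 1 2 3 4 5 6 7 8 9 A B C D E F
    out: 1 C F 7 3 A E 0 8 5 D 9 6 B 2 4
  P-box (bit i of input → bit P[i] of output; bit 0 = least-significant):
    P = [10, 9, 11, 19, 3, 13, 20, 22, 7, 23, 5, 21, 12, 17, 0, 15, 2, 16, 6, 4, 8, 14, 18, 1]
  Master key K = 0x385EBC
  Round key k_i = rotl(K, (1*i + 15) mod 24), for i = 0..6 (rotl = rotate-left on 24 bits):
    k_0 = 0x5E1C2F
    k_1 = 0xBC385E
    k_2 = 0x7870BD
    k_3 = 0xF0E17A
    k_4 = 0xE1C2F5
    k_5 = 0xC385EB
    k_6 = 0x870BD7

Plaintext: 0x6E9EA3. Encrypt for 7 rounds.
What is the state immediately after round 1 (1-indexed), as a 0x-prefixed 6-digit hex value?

s_0 = plaintext = 0x6E9EA3
s_1 = Round(s_0, k_0) = 0x8B4224
s_2 = Round(s_1, k_1) = 0x4E0EE0
s_3 = Round(s_2, k_2) = 0xF905BD
s_4 = Round(s_3, k_3) = 0x1CF736
s_5 = Round(s_4, k_4) = 0xFCE8BE
s_6 = Round(s_5, k_5) = 0xA487A3
s_7 = Round(s_6, k_6) = 0xD284D9

0x8B4224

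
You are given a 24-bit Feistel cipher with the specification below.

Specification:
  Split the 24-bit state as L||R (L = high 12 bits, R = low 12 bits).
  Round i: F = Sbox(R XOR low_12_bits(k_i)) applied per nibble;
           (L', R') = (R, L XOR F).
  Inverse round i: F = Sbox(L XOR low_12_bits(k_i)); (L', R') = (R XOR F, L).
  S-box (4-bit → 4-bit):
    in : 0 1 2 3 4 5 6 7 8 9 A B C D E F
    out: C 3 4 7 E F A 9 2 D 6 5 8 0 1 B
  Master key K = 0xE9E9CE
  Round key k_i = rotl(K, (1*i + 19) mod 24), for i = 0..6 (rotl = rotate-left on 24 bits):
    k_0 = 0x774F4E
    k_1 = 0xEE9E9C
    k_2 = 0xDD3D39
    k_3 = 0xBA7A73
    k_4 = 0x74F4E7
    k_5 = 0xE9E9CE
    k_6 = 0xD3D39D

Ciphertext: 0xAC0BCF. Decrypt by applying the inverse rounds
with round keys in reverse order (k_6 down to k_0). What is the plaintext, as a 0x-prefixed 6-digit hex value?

0xC132CF

s_0 = ciphertext = 0xAC0BCF
s_1 = InvRound(s_0, k_6) = 0x63FAC0
s_2 = InvRound(s_1, k_5) = 0x17363F
s_3 = InvRound(s_2, k_4) = 0x9E1173
s_4 = InvRound(s_3, k_3) = 0x6A79E1
s_5 = InvRound(s_4, k_2) = 0xC306A7
s_6 = InvRound(s_5, k_1) = 0x2CFC30
s_7 = InvRound(s_6, k_0) = 0xC132CF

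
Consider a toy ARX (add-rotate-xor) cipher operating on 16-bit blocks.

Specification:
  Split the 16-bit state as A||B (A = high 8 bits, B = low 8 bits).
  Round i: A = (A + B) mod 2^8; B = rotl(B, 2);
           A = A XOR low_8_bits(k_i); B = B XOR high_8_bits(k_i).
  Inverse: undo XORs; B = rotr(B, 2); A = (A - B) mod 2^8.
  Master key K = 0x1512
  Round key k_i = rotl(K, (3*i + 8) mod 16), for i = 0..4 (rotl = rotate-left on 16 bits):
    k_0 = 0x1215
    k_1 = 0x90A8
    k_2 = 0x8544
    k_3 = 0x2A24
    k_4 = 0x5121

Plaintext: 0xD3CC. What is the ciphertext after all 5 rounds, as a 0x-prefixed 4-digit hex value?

s_0 = plaintext = 0xD3CC
s_1 = Round(s_0, k_0) = 0x8A21
s_2 = Round(s_1, k_1) = 0x0314
s_3 = Round(s_2, k_2) = 0x53D5
s_4 = Round(s_3, k_3) = 0x0C7D
s_5 = Round(s_4, k_4) = 0xA8A4

0xA8A4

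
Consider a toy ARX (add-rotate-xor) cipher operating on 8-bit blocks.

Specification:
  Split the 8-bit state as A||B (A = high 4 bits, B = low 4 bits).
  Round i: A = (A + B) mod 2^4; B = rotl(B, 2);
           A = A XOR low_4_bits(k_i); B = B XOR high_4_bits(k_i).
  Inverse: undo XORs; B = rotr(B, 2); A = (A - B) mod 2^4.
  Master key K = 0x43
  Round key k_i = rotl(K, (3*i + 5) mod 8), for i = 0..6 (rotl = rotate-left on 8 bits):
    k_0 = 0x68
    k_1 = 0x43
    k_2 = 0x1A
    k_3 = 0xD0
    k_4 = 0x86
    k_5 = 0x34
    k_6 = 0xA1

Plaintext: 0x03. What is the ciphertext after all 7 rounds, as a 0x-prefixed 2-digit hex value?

0x13

s_0 = plaintext = 0x03
s_1 = Round(s_0, k_0) = 0xBA
s_2 = Round(s_1, k_1) = 0x6E
s_3 = Round(s_2, k_2) = 0xEA
s_4 = Round(s_3, k_3) = 0x87
s_5 = Round(s_4, k_4) = 0x95
s_6 = Round(s_5, k_5) = 0xA6
s_7 = Round(s_6, k_6) = 0x13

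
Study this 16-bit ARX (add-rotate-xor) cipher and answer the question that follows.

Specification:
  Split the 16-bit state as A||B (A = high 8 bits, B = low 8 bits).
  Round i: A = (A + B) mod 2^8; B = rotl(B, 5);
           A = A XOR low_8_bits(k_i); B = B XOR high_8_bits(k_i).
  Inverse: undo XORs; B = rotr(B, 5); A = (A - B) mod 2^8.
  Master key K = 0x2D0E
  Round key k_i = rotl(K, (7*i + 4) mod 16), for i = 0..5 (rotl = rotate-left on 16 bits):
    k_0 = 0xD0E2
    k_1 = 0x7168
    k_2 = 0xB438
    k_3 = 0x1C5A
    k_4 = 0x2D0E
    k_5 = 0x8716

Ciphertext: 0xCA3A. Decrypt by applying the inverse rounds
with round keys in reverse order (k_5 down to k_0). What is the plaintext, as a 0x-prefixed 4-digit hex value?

0x8C12

s_0 = ciphertext = 0xCA3A
s_1 = InvRound(s_0, k_5) = 0xEFED
s_2 = InvRound(s_1, k_4) = 0xDB06
s_3 = InvRound(s_2, k_3) = 0xB1D0
s_4 = InvRound(s_3, k_2) = 0x6623
s_5 = InvRound(s_4, k_1) = 0x7C92
s_6 = InvRound(s_5, k_0) = 0x8C12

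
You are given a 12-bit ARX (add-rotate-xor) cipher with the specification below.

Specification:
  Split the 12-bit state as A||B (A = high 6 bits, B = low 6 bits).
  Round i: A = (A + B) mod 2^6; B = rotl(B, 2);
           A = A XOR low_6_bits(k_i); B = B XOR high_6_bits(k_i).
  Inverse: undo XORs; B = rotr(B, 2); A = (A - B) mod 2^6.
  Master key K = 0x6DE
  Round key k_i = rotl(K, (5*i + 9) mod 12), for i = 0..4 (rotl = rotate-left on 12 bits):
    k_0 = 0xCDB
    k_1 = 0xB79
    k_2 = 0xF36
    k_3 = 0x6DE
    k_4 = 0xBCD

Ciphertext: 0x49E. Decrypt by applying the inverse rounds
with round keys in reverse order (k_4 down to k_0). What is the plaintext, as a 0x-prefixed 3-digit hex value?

s_0 = ciphertext = 0x49E
s_1 = InvRound(s_0, k_4) = 0x0DC
s_2 = InvRound(s_1, k_3) = 0xB31
s_3 = InvRound(s_2, k_2) = 0x1D3
s_4 = InvRound(s_3, k_1) = 0x3EF
s_5 = InvRound(s_4, k_0) = 0x347

0x347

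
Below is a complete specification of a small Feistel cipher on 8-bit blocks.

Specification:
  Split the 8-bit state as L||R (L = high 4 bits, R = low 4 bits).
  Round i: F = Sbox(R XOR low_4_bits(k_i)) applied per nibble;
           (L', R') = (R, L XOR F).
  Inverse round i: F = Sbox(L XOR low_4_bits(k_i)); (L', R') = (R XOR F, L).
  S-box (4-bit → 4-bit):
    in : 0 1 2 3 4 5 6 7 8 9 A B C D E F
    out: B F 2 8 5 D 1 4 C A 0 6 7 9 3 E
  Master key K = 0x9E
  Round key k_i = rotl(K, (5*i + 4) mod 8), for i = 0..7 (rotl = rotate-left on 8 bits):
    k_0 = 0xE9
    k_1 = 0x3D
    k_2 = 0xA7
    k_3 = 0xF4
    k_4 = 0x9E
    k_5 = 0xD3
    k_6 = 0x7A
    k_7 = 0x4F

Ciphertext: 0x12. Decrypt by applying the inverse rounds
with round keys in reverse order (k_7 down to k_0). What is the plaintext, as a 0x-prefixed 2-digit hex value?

s_0 = ciphertext = 0x12
s_1 = InvRound(s_0, k_7) = 0x11
s_2 = InvRound(s_1, k_6) = 0x71
s_3 = InvRound(s_2, k_5) = 0x47
s_4 = InvRound(s_3, k_4) = 0x74
s_5 = InvRound(s_4, k_3) = 0xC7
s_6 = InvRound(s_5, k_2) = 0x1C
s_7 = InvRound(s_6, k_1) = 0xB1
s_8 = InvRound(s_7, k_0) = 0x3B

0x3B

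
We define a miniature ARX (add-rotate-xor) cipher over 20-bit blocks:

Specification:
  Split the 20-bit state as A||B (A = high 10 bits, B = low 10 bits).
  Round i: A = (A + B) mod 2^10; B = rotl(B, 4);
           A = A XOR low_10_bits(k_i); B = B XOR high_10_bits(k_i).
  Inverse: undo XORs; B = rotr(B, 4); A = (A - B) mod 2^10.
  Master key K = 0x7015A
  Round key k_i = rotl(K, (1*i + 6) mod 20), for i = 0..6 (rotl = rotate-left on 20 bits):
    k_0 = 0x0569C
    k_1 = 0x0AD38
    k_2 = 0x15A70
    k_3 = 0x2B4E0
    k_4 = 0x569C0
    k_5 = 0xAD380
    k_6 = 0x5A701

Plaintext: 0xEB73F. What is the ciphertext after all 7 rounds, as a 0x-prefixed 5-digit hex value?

0xC6DF0

s_0 = plaintext = 0xEB73F
s_1 = Round(s_0, k_0) = 0x1C3E9
s_2 = Round(s_1, k_1) = 0x586B4
s_3 = Round(s_2, k_2) = 0x9971C
s_4 = Round(s_3, k_3) = 0x58561
s_5 = Round(s_4, k_4) = 0xC0B4F
s_6 = Round(s_5, k_5) = 0x74649
s_7 = Round(s_6, k_6) = 0xC6DF0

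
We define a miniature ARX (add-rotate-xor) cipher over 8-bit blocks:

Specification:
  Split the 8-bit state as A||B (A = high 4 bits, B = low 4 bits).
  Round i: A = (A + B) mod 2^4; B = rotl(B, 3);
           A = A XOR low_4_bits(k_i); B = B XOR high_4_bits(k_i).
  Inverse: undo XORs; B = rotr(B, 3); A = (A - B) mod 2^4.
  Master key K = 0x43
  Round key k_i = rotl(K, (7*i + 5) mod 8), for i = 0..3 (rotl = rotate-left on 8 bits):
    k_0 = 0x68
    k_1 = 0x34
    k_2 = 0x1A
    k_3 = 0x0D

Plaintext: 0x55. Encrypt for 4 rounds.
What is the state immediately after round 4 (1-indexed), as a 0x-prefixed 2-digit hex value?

0xDD

s_0 = plaintext = 0x55
s_1 = Round(s_0, k_0) = 0x2C
s_2 = Round(s_1, k_1) = 0xA5
s_3 = Round(s_2, k_2) = 0x5B
s_4 = Round(s_3, k_3) = 0xDD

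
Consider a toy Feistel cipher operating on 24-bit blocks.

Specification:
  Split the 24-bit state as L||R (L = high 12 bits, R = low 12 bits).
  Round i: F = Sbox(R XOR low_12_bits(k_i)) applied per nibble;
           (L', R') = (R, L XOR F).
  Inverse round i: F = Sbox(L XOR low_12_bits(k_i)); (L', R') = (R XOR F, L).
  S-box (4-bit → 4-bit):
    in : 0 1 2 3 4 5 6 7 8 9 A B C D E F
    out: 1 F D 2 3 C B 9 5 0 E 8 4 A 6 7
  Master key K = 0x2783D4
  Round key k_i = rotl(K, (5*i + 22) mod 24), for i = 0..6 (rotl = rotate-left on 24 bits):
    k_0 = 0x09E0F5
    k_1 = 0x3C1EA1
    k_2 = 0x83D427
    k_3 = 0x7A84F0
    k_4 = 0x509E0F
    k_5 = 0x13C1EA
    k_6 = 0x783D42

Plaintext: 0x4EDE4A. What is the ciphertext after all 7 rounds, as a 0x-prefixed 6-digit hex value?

s_0 = plaintext = 0x4EDE4A
s_1 = Round(s_0, k_0) = 0xE4A26A
s_2 = Round(s_1, k_1) = 0x26AA02
s_3 = Round(s_2, k_2) = 0xA024B6
s_4 = Round(s_3, k_3) = 0x4B6B39
s_5 = Round(s_4, k_4) = 0xB3989D
s_6 = Round(s_5, k_5) = 0x89DBA0
s_7 = Round(s_6, k_6) = 0xBA03F0

0xBA03F0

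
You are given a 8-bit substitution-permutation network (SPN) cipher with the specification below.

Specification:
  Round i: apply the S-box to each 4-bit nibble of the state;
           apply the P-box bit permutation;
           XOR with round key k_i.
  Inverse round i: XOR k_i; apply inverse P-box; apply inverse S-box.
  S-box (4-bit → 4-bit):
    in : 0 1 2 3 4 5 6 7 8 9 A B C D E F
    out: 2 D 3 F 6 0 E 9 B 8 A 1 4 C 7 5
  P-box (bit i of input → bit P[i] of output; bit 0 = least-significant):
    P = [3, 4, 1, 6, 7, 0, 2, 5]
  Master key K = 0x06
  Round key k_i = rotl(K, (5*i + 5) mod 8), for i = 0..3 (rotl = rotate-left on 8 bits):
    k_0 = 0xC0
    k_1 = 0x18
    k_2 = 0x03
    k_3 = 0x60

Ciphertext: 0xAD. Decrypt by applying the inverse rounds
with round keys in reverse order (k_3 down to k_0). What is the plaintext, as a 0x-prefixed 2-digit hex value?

s_0 = ciphertext = 0xAD
s_1 = InvRound(s_0, k_3) = 0xE7
s_2 = InvRound(s_1, k_2) = 0x19
s_3 = InvRound(s_2, k_1) = 0x05
s_4 = InvRound(s_3, k_0) = 0xE9

0xE9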